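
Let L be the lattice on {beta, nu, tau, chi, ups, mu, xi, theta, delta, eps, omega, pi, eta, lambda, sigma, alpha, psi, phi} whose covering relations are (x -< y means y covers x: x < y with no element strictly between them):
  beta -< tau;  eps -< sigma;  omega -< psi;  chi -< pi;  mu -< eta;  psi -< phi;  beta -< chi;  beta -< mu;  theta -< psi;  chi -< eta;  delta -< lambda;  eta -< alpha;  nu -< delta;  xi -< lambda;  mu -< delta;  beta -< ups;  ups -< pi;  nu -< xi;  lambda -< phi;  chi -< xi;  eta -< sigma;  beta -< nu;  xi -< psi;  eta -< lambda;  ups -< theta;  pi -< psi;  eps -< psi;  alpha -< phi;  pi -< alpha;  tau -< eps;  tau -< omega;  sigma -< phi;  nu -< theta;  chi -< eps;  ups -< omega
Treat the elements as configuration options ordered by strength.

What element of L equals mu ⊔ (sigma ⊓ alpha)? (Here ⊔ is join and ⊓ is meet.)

eta

sigma ∧ alpha = eta
mu ∨ eta = eta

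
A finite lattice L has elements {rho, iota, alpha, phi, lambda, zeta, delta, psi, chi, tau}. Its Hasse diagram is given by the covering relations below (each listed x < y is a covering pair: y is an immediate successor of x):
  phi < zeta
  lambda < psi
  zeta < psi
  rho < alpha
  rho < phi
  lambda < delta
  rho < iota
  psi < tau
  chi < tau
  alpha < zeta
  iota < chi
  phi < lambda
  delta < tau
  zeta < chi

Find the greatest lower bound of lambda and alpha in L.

rho

Common lower bounds of {lambda, alpha}: rho.
The greatest among these is rho.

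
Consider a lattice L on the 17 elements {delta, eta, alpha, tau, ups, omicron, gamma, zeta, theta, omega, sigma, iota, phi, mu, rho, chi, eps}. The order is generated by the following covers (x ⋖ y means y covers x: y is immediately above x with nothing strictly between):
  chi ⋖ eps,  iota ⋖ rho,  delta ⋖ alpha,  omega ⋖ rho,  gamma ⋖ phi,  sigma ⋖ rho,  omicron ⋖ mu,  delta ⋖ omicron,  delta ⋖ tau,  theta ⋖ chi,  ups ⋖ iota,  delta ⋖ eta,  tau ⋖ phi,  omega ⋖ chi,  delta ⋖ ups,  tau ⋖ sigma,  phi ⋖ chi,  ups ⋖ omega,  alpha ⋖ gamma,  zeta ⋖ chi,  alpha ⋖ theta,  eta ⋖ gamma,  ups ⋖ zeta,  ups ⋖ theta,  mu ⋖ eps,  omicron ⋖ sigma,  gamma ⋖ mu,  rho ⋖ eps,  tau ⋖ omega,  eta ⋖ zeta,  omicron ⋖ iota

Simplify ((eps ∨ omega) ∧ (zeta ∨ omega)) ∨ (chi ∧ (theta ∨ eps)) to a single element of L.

eps ∨ omega = eps
zeta ∨ omega = chi
eps ∧ chi = chi
theta ∨ eps = eps
chi ∧ eps = chi
chi ∨ chi = chi

chi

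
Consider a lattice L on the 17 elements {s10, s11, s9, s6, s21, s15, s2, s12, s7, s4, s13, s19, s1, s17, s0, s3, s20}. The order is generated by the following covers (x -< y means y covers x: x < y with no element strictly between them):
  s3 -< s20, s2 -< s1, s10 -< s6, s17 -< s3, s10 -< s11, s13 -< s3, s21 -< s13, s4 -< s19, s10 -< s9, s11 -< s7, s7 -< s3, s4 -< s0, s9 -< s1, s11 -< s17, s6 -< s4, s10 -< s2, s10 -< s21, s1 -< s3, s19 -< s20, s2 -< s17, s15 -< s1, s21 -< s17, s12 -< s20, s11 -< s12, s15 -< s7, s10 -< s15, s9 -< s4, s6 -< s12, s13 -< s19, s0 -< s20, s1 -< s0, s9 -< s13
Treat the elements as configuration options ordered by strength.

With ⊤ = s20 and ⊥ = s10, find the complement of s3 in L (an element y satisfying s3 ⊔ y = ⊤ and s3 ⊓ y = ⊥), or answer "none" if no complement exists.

Need y with s3 ∨ y = s20 and s3 ∧ y = s10.
Checking each element gives: s6.

s6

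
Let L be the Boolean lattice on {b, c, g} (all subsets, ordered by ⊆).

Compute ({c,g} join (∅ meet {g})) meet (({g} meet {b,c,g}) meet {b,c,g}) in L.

∅ ∧ {g} = ∅
{c,g} ∨ ∅ = {c,g}
{g} ∧ {b,c,g} = {g}
{g} ∧ {b,c,g} = {g}
{c,g} ∧ {g} = {g}

{g}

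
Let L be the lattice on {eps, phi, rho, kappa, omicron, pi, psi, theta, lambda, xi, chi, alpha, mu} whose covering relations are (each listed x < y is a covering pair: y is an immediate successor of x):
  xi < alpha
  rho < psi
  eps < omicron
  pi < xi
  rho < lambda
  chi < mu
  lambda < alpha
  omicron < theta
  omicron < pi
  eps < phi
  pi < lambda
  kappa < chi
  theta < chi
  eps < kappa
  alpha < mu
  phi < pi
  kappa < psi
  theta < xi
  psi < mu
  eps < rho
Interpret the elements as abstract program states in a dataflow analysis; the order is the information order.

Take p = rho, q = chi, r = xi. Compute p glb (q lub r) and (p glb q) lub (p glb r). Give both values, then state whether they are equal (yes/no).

q lub r = mu, so p glb (q lub r) = rho glb mu = rho.
p glb q = eps and p glb r = eps, so (p glb q) lub (p glb r) = eps lub eps = eps.
Equal: no.

rho; eps; no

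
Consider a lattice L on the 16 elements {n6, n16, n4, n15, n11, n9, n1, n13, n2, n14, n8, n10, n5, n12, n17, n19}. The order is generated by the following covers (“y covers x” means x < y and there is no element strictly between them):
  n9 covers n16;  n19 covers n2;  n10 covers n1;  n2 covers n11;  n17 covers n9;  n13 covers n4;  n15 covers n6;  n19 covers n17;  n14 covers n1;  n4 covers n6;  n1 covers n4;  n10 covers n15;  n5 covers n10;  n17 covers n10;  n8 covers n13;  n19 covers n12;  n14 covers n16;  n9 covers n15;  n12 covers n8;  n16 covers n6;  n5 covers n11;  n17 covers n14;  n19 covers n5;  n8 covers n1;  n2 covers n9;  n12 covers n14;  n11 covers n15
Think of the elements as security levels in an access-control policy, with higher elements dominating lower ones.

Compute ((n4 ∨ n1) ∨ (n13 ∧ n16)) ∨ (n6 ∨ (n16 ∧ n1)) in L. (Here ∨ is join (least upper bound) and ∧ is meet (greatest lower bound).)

n1

n4 ∨ n1 = n1
n13 ∧ n16 = n6
n1 ∨ n6 = n1
n16 ∧ n1 = n6
n6 ∨ n6 = n6
n1 ∨ n6 = n1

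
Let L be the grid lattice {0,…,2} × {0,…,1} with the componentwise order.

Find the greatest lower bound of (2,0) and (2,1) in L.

In a product of chains, the meet is componentwise min, giving (2,0).

(2,0)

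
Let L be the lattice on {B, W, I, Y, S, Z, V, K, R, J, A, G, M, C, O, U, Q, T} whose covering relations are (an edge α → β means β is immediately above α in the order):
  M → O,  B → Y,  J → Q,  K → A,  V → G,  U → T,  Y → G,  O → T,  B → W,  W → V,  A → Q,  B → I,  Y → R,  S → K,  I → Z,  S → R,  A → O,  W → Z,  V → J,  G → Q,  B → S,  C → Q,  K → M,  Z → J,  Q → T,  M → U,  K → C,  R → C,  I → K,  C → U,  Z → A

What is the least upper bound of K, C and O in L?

T

Common upper bounds of {K, C, O}: T.
The least among these is T.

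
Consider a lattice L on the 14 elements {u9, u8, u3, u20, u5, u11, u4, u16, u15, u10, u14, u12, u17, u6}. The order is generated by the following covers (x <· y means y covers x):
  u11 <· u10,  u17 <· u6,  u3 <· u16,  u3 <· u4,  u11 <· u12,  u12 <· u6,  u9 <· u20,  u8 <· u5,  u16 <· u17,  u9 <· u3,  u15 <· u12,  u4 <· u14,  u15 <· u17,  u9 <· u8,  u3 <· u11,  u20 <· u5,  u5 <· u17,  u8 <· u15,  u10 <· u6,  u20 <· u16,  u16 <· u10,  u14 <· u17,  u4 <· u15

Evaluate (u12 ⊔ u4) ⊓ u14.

u4

u12 ∨ u4 = u12
u12 ∧ u14 = u4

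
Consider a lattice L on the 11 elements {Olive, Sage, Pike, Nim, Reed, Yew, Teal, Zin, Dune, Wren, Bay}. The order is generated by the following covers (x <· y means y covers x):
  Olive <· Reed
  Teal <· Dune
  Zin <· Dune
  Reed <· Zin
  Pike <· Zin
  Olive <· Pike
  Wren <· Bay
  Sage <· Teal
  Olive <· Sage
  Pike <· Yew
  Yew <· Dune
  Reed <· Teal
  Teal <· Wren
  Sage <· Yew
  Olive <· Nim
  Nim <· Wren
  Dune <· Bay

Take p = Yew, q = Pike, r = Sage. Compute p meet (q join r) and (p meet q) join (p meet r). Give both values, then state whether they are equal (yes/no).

q join r = Yew, so p meet (q join r) = Yew meet Yew = Yew.
p meet q = Pike and p meet r = Sage, so (p meet q) join (p meet r) = Pike join Sage = Yew.
Equal: yes.

Yew; Yew; yes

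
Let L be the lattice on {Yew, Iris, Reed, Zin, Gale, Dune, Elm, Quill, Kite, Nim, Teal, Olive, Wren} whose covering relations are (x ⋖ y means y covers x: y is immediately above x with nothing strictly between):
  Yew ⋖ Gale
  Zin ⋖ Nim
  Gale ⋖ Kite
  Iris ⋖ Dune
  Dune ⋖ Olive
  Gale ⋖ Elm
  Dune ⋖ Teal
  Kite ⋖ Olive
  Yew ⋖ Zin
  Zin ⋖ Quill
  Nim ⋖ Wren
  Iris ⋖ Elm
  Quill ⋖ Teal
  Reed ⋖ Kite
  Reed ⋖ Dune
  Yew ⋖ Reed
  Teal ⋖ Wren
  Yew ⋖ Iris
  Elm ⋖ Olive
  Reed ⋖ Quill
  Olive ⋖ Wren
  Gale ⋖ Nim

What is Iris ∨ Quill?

Common upper bounds of {Iris, Quill}: Teal, Wren.
The least among these is Teal.

Teal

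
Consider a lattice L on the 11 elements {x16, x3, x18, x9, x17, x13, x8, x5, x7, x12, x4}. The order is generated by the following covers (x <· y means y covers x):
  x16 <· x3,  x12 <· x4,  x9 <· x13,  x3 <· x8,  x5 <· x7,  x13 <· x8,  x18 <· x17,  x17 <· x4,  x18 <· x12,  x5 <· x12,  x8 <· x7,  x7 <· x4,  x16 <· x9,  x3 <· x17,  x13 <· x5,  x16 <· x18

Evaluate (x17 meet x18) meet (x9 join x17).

x18

x17 ∧ x18 = x18
x9 ∨ x17 = x4
x18 ∧ x4 = x18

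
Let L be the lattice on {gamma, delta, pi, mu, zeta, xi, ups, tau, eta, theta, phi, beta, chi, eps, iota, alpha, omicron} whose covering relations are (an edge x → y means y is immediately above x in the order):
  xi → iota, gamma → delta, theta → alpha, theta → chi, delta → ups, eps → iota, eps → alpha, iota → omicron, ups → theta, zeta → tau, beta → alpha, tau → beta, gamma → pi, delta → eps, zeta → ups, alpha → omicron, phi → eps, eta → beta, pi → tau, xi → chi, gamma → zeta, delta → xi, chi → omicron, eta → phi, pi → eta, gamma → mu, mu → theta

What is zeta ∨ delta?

Common upper bounds of {zeta, delta}: alpha, chi, omicron, theta, ups.
The least among these is ups.

ups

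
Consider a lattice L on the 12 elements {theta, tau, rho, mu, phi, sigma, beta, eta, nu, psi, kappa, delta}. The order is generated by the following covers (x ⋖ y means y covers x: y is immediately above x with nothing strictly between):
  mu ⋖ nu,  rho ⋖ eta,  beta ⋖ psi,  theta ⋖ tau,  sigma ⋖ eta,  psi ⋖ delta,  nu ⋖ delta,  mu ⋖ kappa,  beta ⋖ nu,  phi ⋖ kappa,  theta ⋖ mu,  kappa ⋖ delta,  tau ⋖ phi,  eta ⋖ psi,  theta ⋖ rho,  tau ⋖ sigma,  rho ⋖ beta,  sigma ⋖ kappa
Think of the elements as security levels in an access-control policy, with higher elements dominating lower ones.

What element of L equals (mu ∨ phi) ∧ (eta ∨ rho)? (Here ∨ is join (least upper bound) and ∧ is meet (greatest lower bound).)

sigma

mu ∨ phi = kappa
eta ∨ rho = eta
kappa ∧ eta = sigma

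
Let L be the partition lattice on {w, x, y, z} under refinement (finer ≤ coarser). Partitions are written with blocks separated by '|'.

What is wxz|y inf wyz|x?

wz|x|y

Common lower bounds of {wxz|y, wyz|x}: wz|x|y, w|x|y|z.
The greatest among these is wz|x|y.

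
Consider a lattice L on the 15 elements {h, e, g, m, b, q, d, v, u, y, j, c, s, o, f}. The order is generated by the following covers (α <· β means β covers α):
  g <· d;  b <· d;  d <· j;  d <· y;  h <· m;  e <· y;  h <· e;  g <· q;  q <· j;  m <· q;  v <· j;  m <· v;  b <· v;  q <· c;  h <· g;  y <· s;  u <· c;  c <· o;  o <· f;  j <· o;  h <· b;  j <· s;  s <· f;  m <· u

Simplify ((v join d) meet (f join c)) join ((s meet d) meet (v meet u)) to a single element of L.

v ∨ d = j
f ∨ c = f
j ∧ f = j
s ∧ d = d
v ∧ u = m
d ∧ m = h
j ∨ h = j

j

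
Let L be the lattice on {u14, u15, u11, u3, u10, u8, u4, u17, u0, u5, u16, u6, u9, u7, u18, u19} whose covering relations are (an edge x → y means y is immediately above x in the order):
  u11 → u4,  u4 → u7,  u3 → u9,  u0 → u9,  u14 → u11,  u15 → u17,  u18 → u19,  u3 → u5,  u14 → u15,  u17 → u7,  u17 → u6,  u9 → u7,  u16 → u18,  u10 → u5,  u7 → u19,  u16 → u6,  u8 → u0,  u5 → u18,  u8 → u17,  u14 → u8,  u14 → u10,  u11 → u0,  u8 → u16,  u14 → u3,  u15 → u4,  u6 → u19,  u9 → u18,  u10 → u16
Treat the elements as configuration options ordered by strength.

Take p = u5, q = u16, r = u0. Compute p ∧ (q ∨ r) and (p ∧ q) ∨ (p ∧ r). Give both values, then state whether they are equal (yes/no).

q ∨ r = u18, so p ∧ (q ∨ r) = u5 ∧ u18 = u5.
p ∧ q = u10 and p ∧ r = u14, so (p ∧ q) ∨ (p ∧ r) = u10 ∨ u14 = u10.
Equal: no.

u5; u10; no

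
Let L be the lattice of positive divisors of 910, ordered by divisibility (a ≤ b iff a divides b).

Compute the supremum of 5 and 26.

130

Common upper bounds of {5, 26}: 130, 910.
The least among these is 130.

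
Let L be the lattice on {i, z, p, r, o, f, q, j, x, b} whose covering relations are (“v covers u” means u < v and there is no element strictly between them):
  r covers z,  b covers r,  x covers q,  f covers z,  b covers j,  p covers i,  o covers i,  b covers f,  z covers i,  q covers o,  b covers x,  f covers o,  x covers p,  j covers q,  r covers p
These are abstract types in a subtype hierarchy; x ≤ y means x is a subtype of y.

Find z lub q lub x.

b

Common upper bounds of {z, q, x}: b.
The least among these is b.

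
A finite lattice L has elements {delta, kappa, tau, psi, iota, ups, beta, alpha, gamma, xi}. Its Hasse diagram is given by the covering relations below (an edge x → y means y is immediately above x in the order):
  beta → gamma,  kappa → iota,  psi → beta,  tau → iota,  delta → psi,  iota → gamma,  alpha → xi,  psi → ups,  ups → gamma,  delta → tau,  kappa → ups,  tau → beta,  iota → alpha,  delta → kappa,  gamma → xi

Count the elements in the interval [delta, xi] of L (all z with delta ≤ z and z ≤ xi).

10

The interval [delta, xi] = {alpha, beta, delta, gamma, iota, kappa, psi, tau, ups, xi}, which has 10 elements.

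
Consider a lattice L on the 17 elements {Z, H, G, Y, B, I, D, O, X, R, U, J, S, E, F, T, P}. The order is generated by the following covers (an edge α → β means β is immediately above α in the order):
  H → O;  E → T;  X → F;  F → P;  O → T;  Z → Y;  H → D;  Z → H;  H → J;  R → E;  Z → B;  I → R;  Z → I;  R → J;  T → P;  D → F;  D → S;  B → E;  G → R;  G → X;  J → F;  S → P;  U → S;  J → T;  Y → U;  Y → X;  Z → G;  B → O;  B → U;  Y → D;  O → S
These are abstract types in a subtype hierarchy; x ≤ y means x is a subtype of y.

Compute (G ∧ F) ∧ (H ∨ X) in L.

G

G ∧ F = G
H ∨ X = F
G ∧ F = G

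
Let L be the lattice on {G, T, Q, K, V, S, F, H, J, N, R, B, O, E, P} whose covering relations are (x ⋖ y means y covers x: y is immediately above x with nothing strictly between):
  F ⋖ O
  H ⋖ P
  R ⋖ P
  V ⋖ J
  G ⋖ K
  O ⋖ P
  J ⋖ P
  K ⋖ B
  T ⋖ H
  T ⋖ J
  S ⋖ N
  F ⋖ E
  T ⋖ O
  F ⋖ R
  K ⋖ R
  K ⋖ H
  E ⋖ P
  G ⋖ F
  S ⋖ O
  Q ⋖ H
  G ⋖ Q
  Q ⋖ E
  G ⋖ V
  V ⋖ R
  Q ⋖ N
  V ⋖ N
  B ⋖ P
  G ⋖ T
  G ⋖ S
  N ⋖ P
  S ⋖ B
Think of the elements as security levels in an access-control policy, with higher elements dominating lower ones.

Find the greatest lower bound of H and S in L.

G

Common lower bounds of {H, S}: G.
The greatest among these is G.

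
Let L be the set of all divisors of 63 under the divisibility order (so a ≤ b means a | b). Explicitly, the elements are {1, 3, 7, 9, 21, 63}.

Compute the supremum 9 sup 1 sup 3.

Common upper bounds of {9, 1, 3}: 63, 9.
The least among these is 9.

9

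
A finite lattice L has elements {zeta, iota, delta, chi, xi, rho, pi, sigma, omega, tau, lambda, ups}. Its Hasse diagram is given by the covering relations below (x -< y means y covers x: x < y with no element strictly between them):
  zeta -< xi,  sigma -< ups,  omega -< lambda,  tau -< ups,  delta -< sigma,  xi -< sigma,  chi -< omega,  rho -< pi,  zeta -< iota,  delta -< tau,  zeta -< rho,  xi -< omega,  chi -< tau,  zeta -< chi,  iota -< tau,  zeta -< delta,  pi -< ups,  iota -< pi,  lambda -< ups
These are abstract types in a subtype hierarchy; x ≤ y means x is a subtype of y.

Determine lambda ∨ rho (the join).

Common upper bounds of {lambda, rho}: ups.
The least among these is ups.

ups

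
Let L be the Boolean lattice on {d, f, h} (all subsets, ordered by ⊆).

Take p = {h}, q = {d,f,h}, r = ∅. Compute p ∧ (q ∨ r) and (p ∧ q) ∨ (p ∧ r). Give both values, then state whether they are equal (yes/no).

q ∨ r = {d,f,h}, so p ∧ (q ∨ r) = {h} ∧ {d,f,h} = {h}.
p ∧ q = {h} and p ∧ r = ∅, so (p ∧ q) ∨ (p ∧ r) = {h} ∨ ∅ = {h}.
Equal: yes.

{h}; {h}; yes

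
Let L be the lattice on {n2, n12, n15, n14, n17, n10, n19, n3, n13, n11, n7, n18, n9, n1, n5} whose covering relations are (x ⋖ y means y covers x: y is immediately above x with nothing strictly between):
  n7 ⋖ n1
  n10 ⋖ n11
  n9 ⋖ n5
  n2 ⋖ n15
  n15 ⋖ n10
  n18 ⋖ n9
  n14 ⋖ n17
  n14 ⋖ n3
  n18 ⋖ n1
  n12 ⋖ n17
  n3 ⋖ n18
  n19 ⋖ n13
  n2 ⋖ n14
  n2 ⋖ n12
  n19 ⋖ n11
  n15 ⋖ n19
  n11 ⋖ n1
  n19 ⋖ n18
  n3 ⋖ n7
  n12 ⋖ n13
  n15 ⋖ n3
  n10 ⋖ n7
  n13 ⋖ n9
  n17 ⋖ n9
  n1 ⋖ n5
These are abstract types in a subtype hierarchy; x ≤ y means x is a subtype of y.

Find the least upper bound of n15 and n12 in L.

n13

Common upper bounds of {n15, n12}: n13, n5, n9.
The least among these is n13.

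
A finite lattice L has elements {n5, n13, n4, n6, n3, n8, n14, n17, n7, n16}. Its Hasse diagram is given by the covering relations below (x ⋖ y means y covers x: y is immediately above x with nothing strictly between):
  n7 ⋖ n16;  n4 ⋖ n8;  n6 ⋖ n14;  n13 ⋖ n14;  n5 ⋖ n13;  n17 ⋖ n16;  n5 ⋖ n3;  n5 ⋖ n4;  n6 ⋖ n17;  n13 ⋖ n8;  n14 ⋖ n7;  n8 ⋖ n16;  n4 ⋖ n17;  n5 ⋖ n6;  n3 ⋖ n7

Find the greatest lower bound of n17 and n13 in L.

Common lower bounds of {n17, n13}: n5.
The greatest among these is n5.

n5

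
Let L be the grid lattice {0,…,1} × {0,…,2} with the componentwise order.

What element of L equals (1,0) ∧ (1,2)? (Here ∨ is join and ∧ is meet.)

(1,0)

(1,0) ∧ (1,2) = (1,0)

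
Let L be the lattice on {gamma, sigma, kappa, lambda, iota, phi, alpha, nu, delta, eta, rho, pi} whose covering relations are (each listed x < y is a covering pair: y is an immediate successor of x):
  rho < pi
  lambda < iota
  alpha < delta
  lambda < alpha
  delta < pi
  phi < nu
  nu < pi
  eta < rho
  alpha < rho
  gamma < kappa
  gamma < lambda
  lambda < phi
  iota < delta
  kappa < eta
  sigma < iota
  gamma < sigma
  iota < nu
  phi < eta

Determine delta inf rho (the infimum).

alpha

Common lower bounds of {delta, rho}: alpha, gamma, lambda.
The greatest among these is alpha.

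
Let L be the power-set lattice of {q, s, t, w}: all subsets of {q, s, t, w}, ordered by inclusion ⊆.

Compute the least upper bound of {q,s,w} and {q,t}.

{q,s,t,w}

Under ⊆, join is union: {q,s,w} ∪ {q,t} = {q,s,t,w}.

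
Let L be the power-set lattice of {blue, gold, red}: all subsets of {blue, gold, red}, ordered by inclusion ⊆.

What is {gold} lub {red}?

{gold,red}

Under ⊆, join is union: {gold} ∪ {red} = {gold,red}.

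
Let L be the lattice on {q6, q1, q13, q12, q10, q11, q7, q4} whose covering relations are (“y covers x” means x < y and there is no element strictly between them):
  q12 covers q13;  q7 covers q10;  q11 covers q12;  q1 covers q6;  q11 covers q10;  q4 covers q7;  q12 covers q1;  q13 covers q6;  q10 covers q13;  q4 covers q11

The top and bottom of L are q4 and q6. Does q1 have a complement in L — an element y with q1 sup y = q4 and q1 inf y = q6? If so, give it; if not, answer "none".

q7

Need y with q1 ∨ y = q4 and q1 ∧ y = q6.
Checking each element gives: q7.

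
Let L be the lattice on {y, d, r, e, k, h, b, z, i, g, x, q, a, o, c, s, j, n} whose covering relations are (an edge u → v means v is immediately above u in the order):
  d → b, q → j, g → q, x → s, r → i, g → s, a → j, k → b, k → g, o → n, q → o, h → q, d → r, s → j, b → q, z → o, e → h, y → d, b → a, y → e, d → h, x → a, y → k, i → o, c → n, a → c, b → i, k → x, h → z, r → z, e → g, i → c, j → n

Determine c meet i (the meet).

i

Common lower bounds of {c, i}: b, d, i, k, r, y.
The greatest among these is i.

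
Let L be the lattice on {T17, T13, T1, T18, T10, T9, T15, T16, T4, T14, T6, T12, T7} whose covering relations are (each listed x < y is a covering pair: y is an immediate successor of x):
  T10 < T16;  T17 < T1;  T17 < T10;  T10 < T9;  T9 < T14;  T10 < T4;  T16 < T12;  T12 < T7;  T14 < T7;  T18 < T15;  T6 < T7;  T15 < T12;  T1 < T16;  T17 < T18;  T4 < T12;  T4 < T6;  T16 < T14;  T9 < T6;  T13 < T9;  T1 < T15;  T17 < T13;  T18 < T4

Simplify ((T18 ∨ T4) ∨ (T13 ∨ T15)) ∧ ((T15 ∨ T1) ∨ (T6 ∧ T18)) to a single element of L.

T15

T18 ∨ T4 = T4
T13 ∨ T15 = T7
T4 ∨ T7 = T7
T15 ∨ T1 = T15
T6 ∧ T18 = T18
T15 ∨ T18 = T15
T7 ∧ T15 = T15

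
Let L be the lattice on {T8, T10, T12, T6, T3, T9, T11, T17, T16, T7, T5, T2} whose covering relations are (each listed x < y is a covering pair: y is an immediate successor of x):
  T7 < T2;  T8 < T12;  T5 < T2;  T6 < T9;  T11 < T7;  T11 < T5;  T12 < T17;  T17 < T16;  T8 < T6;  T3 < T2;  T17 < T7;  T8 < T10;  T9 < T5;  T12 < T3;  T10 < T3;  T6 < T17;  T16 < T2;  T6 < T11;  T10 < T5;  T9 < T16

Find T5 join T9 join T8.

Common upper bounds of {T5, T9, T8}: T2, T5.
The least among these is T5.

T5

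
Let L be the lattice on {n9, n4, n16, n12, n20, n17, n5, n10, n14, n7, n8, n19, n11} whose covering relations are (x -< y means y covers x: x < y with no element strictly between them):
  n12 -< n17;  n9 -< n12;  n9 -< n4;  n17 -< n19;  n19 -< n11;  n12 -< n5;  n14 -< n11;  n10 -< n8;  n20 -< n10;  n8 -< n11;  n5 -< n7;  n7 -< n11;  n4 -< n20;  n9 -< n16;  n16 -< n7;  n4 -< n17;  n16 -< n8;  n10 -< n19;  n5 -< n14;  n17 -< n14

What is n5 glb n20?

Common lower bounds of {n5, n20}: n9.
The greatest among these is n9.

n9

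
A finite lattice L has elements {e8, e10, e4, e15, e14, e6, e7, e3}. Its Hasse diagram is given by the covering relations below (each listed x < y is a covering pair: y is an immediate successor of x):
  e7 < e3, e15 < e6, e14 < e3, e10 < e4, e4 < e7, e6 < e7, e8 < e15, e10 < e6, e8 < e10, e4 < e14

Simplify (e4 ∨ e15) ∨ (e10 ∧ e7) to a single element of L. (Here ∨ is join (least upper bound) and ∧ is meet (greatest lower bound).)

e4 ∨ e15 = e7
e10 ∧ e7 = e10
e7 ∨ e10 = e7

e7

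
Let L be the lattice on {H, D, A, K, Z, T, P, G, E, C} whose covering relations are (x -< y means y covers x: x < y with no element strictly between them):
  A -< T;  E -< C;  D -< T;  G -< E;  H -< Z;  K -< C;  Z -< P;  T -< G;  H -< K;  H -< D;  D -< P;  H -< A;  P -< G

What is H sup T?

Common upper bounds of {H, T}: C, E, G, T.
The least among these is T.

T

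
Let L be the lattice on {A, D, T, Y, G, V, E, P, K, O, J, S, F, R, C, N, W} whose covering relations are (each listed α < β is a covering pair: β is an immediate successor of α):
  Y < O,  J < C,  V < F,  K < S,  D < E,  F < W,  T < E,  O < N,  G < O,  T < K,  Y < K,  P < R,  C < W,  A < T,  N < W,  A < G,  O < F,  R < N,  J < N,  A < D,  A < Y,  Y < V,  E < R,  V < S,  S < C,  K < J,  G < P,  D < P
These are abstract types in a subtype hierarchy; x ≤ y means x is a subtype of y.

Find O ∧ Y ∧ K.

Common lower bounds of {O, Y, K}: A, Y.
The greatest among these is Y.

Y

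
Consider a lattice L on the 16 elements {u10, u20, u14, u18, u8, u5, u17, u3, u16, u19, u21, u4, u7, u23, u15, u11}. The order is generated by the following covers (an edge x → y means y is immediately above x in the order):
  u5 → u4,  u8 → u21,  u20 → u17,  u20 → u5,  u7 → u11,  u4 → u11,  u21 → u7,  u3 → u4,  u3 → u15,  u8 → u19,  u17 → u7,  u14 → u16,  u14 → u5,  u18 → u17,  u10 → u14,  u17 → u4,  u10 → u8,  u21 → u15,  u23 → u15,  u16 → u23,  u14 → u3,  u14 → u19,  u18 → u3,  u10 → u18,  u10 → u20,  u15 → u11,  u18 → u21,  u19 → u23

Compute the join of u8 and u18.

Common upper bounds of {u8, u18}: u11, u15, u21, u7.
The least among these is u21.

u21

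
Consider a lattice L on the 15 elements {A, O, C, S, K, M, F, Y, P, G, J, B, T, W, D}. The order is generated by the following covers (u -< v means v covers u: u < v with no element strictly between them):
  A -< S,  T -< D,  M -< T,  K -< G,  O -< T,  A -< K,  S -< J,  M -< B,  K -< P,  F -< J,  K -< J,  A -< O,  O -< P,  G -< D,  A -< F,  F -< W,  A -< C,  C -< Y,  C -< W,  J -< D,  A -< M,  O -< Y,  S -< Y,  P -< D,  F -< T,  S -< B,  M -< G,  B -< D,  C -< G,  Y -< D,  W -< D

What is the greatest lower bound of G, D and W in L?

Common lower bounds of {G, D, W}: A, C.
The greatest among these is C.

C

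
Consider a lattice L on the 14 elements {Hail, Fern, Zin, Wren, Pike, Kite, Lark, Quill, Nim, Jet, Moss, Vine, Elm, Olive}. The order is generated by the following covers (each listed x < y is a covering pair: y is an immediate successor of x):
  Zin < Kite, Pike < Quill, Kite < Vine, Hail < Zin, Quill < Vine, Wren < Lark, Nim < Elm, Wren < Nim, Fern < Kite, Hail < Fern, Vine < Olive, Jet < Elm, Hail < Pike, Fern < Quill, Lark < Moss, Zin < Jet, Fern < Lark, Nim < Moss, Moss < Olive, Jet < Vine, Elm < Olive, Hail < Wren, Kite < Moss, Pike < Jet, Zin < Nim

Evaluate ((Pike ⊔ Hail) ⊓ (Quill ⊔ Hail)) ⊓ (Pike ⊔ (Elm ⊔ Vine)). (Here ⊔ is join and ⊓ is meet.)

Pike ∨ Hail = Pike
Quill ∨ Hail = Quill
Pike ∧ Quill = Pike
Elm ∨ Vine = Olive
Pike ∨ Olive = Olive
Pike ∧ Olive = Pike

Pike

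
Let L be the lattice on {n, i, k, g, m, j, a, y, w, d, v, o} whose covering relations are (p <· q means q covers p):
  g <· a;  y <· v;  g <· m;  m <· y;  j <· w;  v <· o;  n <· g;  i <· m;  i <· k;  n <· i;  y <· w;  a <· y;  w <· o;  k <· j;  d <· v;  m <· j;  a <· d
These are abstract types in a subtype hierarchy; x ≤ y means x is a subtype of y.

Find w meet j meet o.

j

Common lower bounds of {w, j, o}: g, i, j, k, m, n.
The greatest among these is j.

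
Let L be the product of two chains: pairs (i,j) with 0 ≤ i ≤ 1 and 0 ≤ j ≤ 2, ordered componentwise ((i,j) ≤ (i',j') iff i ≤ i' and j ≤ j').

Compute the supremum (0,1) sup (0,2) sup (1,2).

Common upper bounds of {(0,1), (0,2), (1,2)}: (1,2).
The least among these is (1,2).

(1,2)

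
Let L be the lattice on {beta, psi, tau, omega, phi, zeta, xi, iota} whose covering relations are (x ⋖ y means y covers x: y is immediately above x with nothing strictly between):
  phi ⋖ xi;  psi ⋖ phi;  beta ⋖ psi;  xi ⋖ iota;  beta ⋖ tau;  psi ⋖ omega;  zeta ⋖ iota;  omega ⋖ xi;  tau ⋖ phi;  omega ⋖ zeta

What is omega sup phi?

Common upper bounds of {omega, phi}: iota, xi.
The least among these is xi.

xi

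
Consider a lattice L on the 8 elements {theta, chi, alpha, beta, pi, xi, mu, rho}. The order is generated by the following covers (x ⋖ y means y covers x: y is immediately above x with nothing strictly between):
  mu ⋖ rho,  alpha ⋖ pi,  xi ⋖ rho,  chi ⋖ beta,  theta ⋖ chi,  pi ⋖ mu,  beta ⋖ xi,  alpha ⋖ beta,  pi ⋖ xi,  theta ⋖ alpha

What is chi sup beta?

beta

Common upper bounds of {chi, beta}: beta, rho, xi.
The least among these is beta.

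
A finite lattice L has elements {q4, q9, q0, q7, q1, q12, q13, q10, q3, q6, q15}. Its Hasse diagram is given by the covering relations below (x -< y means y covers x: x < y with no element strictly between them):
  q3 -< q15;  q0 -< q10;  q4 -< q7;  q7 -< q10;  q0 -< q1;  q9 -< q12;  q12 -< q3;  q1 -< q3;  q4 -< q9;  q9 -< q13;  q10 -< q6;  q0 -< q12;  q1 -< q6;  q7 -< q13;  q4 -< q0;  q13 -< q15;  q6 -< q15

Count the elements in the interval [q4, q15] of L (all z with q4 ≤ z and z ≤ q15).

The interval [q4, q15] = {q0, q1, q10, q12, q13, q15, q3, q4, q6, q7, q9}, which has 11 elements.

11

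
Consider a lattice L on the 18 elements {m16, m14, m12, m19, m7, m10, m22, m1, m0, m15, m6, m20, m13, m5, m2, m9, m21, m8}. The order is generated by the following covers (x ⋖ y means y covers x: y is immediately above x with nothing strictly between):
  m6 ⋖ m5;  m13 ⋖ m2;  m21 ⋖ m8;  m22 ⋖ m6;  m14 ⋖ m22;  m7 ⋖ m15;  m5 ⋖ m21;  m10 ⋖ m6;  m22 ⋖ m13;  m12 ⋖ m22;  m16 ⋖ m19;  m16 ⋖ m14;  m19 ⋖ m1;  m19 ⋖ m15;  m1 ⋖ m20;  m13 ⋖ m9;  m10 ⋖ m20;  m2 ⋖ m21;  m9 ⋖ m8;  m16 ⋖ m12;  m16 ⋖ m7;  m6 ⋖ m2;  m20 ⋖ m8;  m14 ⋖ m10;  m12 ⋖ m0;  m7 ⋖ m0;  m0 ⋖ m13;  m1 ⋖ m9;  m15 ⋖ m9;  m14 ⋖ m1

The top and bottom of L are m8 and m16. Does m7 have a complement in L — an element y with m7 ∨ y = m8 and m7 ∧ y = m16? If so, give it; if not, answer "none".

Need y with m7 ∨ y = m8 and m7 ∧ y = m16.
Checking each element gives: m20.

m20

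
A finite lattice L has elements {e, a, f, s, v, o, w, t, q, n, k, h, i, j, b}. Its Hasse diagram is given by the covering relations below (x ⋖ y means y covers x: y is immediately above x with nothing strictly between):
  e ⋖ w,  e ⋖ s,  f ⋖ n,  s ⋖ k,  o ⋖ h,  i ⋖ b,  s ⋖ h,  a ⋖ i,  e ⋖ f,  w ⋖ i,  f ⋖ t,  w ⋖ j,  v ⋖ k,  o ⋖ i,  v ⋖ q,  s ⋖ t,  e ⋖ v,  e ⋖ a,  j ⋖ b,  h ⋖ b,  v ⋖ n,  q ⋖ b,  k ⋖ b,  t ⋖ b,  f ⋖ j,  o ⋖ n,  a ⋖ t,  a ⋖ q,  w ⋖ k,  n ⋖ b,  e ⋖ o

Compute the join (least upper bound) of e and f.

f

Common upper bounds of {e, f}: b, f, j, n, t.
The least among these is f.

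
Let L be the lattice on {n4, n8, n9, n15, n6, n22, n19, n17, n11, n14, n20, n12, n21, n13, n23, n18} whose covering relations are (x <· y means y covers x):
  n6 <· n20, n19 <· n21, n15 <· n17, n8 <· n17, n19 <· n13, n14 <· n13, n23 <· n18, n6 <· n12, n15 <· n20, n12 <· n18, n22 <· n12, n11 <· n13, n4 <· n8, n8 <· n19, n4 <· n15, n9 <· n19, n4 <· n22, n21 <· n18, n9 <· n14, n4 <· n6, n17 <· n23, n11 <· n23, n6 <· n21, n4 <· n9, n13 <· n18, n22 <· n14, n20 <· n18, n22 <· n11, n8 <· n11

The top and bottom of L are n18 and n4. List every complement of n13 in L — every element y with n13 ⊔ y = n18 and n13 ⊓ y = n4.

Need y with n13 ∨ y = n18 and n13 ∧ y = n4.
Checking each element gives: n15, n20, n6.

n15, n20, n6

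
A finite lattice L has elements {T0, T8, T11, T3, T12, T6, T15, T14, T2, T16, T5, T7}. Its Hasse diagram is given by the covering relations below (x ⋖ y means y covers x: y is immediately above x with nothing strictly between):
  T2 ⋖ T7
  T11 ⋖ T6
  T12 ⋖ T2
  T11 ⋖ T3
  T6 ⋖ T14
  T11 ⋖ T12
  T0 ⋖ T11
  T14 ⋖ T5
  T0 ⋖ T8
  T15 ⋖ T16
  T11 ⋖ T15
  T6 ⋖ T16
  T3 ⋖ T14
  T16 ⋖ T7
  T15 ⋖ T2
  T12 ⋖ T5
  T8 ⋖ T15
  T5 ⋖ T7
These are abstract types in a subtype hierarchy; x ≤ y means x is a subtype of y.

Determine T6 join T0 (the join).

Common upper bounds of {T6, T0}: T14, T16, T5, T6, T7.
The least among these is T6.

T6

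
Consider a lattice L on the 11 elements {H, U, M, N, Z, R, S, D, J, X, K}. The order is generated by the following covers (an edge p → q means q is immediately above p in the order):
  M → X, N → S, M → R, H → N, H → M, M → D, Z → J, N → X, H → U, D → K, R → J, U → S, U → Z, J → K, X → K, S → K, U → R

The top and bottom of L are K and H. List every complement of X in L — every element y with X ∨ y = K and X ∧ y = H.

U, Z

Need y with X ∨ y = K and X ∧ y = H.
Checking each element gives: U, Z.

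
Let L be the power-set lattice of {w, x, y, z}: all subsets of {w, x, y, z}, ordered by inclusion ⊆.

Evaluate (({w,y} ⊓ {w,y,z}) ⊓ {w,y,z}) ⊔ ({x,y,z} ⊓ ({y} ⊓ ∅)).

{w,y} ∧ {w,y,z} = {w,y}
{w,y} ∧ {w,y,z} = {w,y}
{y} ∧ ∅ = ∅
{x,y,z} ∧ ∅ = ∅
{w,y} ∨ ∅ = {w,y}

{w,y}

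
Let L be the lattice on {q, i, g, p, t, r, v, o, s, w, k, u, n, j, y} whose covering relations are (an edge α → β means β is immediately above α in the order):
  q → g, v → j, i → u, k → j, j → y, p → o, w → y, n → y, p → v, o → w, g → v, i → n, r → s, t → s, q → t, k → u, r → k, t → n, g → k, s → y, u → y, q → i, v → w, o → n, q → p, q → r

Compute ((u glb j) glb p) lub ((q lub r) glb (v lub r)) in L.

r

u ∧ j = k
k ∧ p = q
q ∨ r = r
v ∨ r = j
r ∧ j = r
q ∨ r = r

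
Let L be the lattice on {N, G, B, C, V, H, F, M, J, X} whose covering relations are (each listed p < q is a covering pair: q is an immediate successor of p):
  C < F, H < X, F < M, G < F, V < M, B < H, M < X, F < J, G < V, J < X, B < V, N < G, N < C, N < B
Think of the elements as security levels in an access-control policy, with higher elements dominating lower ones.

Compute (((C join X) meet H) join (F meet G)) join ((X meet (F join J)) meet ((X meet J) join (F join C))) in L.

X

C ∨ X = X
X ∧ H = H
F ∧ G = G
H ∨ G = X
F ∨ J = J
X ∧ J = J
X ∧ J = J
F ∨ C = F
J ∨ F = J
J ∧ J = J
X ∨ J = X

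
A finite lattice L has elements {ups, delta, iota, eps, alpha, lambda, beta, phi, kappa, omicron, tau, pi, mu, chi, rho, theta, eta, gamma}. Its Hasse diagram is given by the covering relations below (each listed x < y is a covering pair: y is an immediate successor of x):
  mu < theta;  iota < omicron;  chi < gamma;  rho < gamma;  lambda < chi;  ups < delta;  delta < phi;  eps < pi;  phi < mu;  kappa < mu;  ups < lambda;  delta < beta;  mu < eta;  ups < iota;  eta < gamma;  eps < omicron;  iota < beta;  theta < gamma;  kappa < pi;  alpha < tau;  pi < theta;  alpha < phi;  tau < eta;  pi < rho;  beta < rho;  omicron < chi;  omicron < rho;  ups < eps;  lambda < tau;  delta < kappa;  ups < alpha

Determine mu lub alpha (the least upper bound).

mu

Common upper bounds of {mu, alpha}: eta, gamma, mu, theta.
The least among these is mu.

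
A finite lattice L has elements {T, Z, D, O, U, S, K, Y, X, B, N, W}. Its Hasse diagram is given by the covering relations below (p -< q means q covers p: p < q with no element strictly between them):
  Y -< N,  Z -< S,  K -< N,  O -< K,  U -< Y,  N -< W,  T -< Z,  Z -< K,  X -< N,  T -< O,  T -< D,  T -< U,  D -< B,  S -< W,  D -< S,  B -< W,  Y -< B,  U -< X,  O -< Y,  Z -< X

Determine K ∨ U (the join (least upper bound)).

Common upper bounds of {K, U}: N, W.
The least among these is N.

N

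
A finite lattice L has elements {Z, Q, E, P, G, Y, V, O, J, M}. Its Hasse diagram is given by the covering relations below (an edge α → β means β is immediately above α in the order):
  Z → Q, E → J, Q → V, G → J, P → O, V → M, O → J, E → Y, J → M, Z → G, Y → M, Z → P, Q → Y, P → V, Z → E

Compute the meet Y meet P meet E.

Z

Common lower bounds of {Y, P, E}: Z.
The greatest among these is Z.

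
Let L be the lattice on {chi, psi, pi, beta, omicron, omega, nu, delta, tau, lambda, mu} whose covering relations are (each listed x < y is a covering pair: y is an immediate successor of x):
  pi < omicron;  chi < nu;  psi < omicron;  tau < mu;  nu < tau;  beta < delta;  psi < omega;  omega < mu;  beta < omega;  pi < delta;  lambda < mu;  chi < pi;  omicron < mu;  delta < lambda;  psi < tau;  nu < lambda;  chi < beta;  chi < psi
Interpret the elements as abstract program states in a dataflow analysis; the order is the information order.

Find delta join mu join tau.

Common upper bounds of {delta, mu, tau}: mu.
The least among these is mu.

mu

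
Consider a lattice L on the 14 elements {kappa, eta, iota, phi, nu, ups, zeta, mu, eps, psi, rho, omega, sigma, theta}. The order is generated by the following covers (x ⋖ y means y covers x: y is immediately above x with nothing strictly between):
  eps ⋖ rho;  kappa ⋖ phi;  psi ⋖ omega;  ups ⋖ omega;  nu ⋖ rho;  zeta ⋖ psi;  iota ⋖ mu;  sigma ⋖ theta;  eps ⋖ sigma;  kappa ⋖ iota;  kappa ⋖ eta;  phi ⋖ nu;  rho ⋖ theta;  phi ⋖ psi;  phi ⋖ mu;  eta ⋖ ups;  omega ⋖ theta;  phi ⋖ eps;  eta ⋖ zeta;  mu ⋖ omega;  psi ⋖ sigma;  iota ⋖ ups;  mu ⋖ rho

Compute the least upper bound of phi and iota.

mu

Common upper bounds of {phi, iota}: mu, omega, rho, theta.
The least among these is mu.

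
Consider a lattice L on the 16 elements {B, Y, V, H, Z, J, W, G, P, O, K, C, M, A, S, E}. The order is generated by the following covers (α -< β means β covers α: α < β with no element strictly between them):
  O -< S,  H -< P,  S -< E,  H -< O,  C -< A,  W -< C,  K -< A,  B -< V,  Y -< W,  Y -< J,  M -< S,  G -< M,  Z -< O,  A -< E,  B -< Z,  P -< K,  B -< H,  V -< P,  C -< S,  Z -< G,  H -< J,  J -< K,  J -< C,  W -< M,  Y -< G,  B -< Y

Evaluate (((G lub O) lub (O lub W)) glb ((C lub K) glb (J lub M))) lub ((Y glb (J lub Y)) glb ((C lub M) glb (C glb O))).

G ∨ O = S
O ∨ W = S
S ∨ S = S
C ∨ K = A
J ∨ M = S
A ∧ S = C
S ∧ C = C
J ∨ Y = J
Y ∧ J = Y
C ∨ M = S
C ∧ O = H
S ∧ H = H
Y ∧ H = B
C ∨ B = C

C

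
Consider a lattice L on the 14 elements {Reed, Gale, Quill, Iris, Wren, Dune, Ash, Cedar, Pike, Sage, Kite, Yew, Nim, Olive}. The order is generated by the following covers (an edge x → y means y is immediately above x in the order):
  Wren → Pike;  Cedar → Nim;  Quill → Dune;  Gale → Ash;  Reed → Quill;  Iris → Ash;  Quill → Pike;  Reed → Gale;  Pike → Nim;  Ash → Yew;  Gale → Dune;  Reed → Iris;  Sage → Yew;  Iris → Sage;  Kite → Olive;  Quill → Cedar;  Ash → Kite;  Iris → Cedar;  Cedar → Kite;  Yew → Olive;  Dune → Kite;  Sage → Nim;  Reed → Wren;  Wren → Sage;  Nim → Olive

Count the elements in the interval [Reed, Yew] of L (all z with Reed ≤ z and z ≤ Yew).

The interval [Reed, Yew] = {Ash, Gale, Iris, Reed, Sage, Wren, Yew}, which has 7 elements.

7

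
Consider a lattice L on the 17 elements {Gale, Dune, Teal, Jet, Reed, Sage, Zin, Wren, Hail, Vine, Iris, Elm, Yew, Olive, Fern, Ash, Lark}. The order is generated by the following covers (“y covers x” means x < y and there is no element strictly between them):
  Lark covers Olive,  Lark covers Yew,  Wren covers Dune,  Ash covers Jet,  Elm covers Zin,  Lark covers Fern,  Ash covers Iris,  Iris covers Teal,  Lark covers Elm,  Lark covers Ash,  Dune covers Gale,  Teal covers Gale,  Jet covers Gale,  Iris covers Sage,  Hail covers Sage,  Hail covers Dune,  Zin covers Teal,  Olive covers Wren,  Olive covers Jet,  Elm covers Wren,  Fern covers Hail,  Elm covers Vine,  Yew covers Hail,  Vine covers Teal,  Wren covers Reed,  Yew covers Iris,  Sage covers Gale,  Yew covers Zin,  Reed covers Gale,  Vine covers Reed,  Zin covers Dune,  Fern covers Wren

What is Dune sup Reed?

Common upper bounds of {Dune, Reed}: Elm, Fern, Lark, Olive, Wren.
The least among these is Wren.

Wren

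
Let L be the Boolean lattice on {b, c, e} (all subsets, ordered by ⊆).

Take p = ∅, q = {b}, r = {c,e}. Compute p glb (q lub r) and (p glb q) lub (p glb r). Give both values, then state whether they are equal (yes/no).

q lub r = {b,c,e}, so p glb (q lub r) = ∅ glb {b,c,e} = ∅.
p glb q = ∅ and p glb r = ∅, so (p glb q) lub (p glb r) = ∅ lub ∅ = ∅.
Equal: yes.

∅; ∅; yes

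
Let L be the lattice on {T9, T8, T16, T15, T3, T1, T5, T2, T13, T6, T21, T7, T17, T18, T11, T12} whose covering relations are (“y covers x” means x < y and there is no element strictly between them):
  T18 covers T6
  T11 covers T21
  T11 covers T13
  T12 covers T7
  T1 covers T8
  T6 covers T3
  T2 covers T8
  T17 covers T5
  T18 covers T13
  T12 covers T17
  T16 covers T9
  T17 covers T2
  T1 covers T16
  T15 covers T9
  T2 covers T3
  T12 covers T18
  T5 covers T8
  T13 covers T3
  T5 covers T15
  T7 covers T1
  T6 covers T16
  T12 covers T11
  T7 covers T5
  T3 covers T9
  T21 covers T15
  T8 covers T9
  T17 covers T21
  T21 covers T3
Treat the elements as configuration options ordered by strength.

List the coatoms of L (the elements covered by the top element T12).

T11, T17, T18, T7

The coatoms are exactly the elements covered by T12: T11, T17, T18, T7.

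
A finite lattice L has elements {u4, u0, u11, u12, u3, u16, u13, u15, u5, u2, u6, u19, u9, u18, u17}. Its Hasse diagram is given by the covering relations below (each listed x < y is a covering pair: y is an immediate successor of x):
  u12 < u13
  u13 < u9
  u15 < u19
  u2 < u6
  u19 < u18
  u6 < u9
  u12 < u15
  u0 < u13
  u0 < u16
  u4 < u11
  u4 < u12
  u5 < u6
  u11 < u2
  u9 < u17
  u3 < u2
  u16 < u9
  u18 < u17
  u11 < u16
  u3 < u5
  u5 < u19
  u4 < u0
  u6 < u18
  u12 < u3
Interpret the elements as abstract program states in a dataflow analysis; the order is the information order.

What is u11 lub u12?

Common upper bounds of {u11, u12}: u17, u18, u2, u6, u9.
The least among these is u2.

u2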